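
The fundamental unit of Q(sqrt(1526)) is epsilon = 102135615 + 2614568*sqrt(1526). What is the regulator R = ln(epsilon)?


epsilon = 102135615 + 2614568*sqrt(1526)
= 2.0427e+08
R = ln(2.0427e+08)
= 19.1350

19.1350


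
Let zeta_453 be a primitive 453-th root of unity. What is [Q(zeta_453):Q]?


The degree equals Euler's totient phi(453).
453 = 3 * 151
phi(453) = 300

300


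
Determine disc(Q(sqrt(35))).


For K = Q(sqrt(d)) with d squarefree: disc(K) = d if d = 1 mod 4, and disc(K) = 4d if d = 2 or 3 mod 4.
Here d = 35, and d mod 4 = 3.
d = 3 mod 4, not 1 (O_K = Z[sqrt(d)]), so disc(K) = 4d = 4 * (35) = 140

140


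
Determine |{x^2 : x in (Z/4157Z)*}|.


For prime p, the number of non-zero quadratic residues is (p-1)/2.
= (4157-1)/2
= 2078

2078


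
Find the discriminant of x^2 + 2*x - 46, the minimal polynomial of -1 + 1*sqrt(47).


The element -1 + 1*sqrt(47) has minimal polynomial:
x^2 + 2*x - 46
Discriminant = (2)^2 - 4*(-46)
= 4 + 184
= 188

188


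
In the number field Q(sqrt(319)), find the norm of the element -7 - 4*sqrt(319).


N(a + b*sqrt(d)) = a^2 - d*b^2
= (-7)^2 - (319)*(-4)^2
= 49 - 5104
= -5055

-5055


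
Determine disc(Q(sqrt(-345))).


For K = Q(sqrt(d)) with d squarefree: disc(K) = d if d = 1 mod 4, and disc(K) = 4d if d = 2 or 3 mod 4.
Here d = -345, and d mod 4 = 3.
d = 3 mod 4, not 1 (O_K = Z[sqrt(d)]), so disc(K) = 4d = 4 * (-345) = -1380

-1380


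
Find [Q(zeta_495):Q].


The degree equals Euler's totient phi(495).
495 = 3^2 * 5 * 11
phi(495) = 240

240


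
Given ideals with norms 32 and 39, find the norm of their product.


N(IJ) = N(I) * N(J)
= 32 * 39
= 1248

1248


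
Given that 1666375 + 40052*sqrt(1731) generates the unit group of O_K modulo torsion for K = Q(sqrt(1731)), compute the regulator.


epsilon = 1666375 + 40052*sqrt(1731)
= 3.3327e+06
R = ln(3.3327e+06)
= 15.0193

15.0193


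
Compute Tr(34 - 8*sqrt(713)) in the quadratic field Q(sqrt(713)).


Tr(a + b*sqrt(d)) = (a + b*sqrt(d)) + (a - b*sqrt(d)) = 2a
= 2 * (34)
= 68

68


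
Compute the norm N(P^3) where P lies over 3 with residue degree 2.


N(P^a) = p^(a*f)
= 3^(3*2)
= 3^6
= 729

729


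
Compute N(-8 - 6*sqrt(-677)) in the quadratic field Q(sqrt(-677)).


N(a + b*sqrt(d)) = a^2 - d*b^2
= (-8)^2 - (-677)*(-6)^2
= 64 + 24372
= 24436

24436


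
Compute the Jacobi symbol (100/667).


Compute (100/667) via quadratic reciprocity:
  pull out 2: (2/667) = -1  (since 667 mod 8 = 3)
  pull out 2: (2/667) = -1  (since 667 mod 8 = 3)
  reciprocity: (25/667) -> +(667/25)
  reduce: (17/25)
  reciprocity: (17/25) -> +(25/17)
  reduce: (8/17)
  pull out 2: (2/17) = +1  (since 17 mod 8 = 1)
  pull out 2: (2/17) = +1  (since 17 mod 8 = 1)
  pull out 2: (2/17) = +1  (since 17 mod 8 = 1)
  (1/17) = 1
Product of signs = 1

1


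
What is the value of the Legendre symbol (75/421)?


p = 421 is prime, so compute (75/421) with the reciprocity algorithm (Jacobi-symbol steps: pull out 2s via (2/n), flip via reciprocity, reduce):
  reciprocity: (75/421) -> +(421/75)
  reduce: (46/75)
  pull out 2: (2/75) = -1  (since 75 mod 8 = 3)
  reciprocity: (23/75) -> -(75/23)
  reduce: (6/23)
  pull out 2: (2/23) = +1  (since 23 mod 8 = 7)
  reciprocity: (3/23) -> -(23/3)
  reduce: (2/3)
  pull out 2: (2/3) = -1  (since 3 mod 8 = 3)
  (1/3) = 1
Product of signs = 1
(75/421) = 1

1


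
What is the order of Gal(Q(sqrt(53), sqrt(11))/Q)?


The 2 square roots of distinct primes are multiplicatively independent over Q,
so [K:Q] = 2^2 and Gal(K/Q) is isomorphic to (Z/2Z)^2.
|Gal| = 2^2 = 4

4


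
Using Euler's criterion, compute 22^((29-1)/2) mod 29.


p = 29 is prime and the exponent is (p-1)/2 = 14, so by Euler's criterion 22^14 = (22/29) = +1 or -1 mod 29.
Compute by square-and-multiply:
  14 = 8 + 4 + 2 (binary 1110)
  Repeated squaring mod 29: 22^1 = 22, 22^2 = 20, 22^4 = 23, 22^8 = 7
  22^14 = 22^8 * 22^4 * 22^2 = 7 * 23 * 20 mod 29
    7 * 23 = 161 = 16 mod 29
    16 * 20 = 320 = 1 mod 29
  22^14 = 1 mod 29
Result 1: 22 is a quadratic residue mod 29.
22^14 mod 29 = 1

1


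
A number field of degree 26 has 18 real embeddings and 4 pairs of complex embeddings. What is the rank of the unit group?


By Dirichlet's unit theorem:
rank = r1 + r2 - 1
= 18 + 4 - 1
= 21

21


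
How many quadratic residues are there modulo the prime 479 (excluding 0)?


For prime p, the number of non-zero quadratic residues is (p-1)/2.
= (479-1)/2
= 239

239


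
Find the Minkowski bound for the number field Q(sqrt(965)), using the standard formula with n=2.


d = 965, d mod 4 = 1, so disc(K) = d = 965; |disc(K)| = 965
Real quadratic field, so n = 2, s = r2 = 0, r1 = 2
M = (n!/n^n) * (4/pi)^s * sqrt(|disc(K)|) = (2!/2^2) * (4/pi)^0 * sqrt(965)
= 0.5 * 1.000000 * 31.064449
= 15.5322

15.5322


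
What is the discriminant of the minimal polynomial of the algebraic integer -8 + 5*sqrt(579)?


The element -8 + 5*sqrt(579) has minimal polynomial:
x^2 + 16*x - 14411
Discriminant = (16)^2 - 4*(-14411)
= 256 + 57644
= 57900

57900


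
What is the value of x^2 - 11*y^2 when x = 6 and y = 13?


x^2 - d*y^2
= 6^2 - 11*13^2
= 36 - 1859
= -1823

-1823


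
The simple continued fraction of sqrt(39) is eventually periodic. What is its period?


Run the CF algorithm for sqrt(39).
a_0 = floor(sqrt(39)) = 6; set m_0=0, q_0=1.
Recurrence: m' = q*a - m,  q' = (d - m'^2)/q,  a' = floor((a_0 + m')/q').
  step 1: m=6, q=3, a=4
  step 2: m=6, q=1, a=12
a_2 = 2*a_0 = 12, so the period closes here.
sqrt(39) = [6; 4, 12]
Period length = 2

2


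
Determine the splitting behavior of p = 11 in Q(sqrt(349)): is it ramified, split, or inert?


K = Q(sqrt(349)). Since d mod 4 = 1, disc(K) = 349.
Check p | disc: 349 mod 11 = 8.
p does not divide disc. Compute Legendre symbol (d/p):
8^((11-1)/2) mod 11 = -1
(d/p) = -1, so p is inert: (p) stays prime with e=1, f=2, g=1.
Therefore p is inert.

inert


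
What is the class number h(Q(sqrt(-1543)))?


K = Q(sqrt(-1543)). d mod 4 = 1, so D = disc(K) = d = -1543
h(K) equals the number of primitive reduced positive-definite forms (a, b, c) = a*x^2 + b*x*y + c*y^2 with b^2 - 4ac = D,
where reduced means |b| <= a <= c, with b >= 0 whenever |b| = a or a = c, and primitive means gcd(a, b, c) = 1.
Reduced forces 3a^2 <= |D| = 1543, so 1 <= a <= 22; b must have the parity of D, and c = (b^2 - D)/(4a) must be an integer >= a.
Enumerate a = 1..22, b in [-a, a]:
  a=1: (1, 1, 386)  [1]
  a=2: (2, -1, 193), (2, 1, 193)  [2]
  a=3: none
  a=4: (4, -3, 97), (4, 3, 97)  [2]
  a=5..6: none
  a=7: (7, -5, 56), (7, 5, 56)  [2]
  a=8: (8, -5, 49), (8, 5, 49)  [2]
  a=9..12: none
  a=13: (13, -11, 32), (13, 11, 32)  [2]
  a=14: (14, -9, 29), (14, -5, 28), (14, 5, 28), (14, 9, 29)  [4]
  a=15: none
  a=16: (16, -11, 26), (16, 11, 26)  [2]
  a=17: (17, -15, 26), (17, 15, 26)  [2]
  a=18..22: none
Total reduced forms: 1 + 2 + 2 + 2 + 2 + 2 + 4 + 2 + 2 = 19
h = 19

19


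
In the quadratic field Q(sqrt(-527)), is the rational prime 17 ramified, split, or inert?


K = Q(sqrt(-527)). Since d mod 4 = 1, disc(K) = -527.
Check p | disc: -527 mod 17 = 0.
p divides disc, so p ramifies: (p) = P^2 with e=2, f=1, g=1.
Therefore p is ramified.

ramified


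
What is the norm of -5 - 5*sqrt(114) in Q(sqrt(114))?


N(a + b*sqrt(d)) = a^2 - d*b^2
= (-5)^2 - (114)*(-5)^2
= 25 - 2850
= -2825

-2825


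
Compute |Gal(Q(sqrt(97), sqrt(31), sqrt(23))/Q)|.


The 3 square roots of distinct primes are multiplicatively independent over Q,
so [K:Q] = 2^3 and Gal(K/Q) is isomorphic to (Z/2Z)^3.
|Gal| = 2^3 = 8

8


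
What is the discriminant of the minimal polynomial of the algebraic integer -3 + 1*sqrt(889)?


The element -3 + 1*sqrt(889) has minimal polynomial:
x^2 + 6*x - 880
Discriminant = (6)^2 - 4*(-880)
= 36 + 3520
= 3556

3556


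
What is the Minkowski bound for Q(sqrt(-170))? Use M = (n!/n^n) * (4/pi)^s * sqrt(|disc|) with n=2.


d = -170, d mod 4 = 2, so disc(K) = 4d = -680; |disc(K)| = 680
Imaginary quadratic field, so n = 2, s = r2 = 1, r1 = 0
M = (n!/n^n) * (4/pi)^s * sqrt(|disc(K)|) = (2!/2^2) * (4/pi)^1 * sqrt(680)
= 0.5 * 1.273240 * 26.076810
= 16.6010

16.6010


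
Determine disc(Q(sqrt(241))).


For K = Q(sqrt(d)) with d squarefree: disc(K) = d if d = 1 mod 4, and disc(K) = 4d if d = 2 or 3 mod 4.
Here d = 241, and d mod 4 = 1.
d = 1 mod 4 (O_K = Z[(1+sqrt(d))/2]), so disc(K) = d = 241

241


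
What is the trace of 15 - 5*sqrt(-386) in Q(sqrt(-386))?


Tr(a + b*sqrt(d)) = (a + b*sqrt(d)) + (a - b*sqrt(d)) = 2a
= 2 * (15)
= 30

30


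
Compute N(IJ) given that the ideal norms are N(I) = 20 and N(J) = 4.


N(IJ) = N(I) * N(J)
= 20 * 4
= 80

80


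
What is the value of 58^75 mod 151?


p = 151 is prime and the exponent is (p-1)/2 = 75, so by Euler's criterion 58^75 = (58/151) = +1 or -1 mod 151.
Compute by square-and-multiply:
  75 = 64 + 8 + 2 + 1 (binary 1001011)
  Repeated squaring mod 151: 58^1 = 58, 58^2 = 42, 58^4 = 103, 58^8 = 39, 58^16 = 11, 58^32 = 121, 58^64 = 145
  58^75 = 58^64 * 58^8 * 58^2 * 58^1 = 145 * 39 * 42 * 58 mod 151
    145 * 39 = 5655 = 68 mod 151
    68 * 42 = 2856 = 138 mod 151
    138 * 58 = 8004 = 1 mod 151
  58^75 = 1 mod 151
Result 1: 58 is a quadratic residue mod 151.
58^75 mod 151 = 1

1


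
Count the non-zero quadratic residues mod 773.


For prime p, the number of non-zero quadratic residues is (p-1)/2.
= (773-1)/2
= 386

386


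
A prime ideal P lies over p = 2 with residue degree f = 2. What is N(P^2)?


N(P^a) = p^(a*f)
= 2^(2*2)
= 2^4
= 16

16


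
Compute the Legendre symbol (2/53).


p = 53 is prime, so compute (2/53) with the reciprocity algorithm (Jacobi-symbol steps: pull out 2s via (2/n), flip via reciprocity, reduce):
  pull out 2: (2/53) = -1  (since 53 mod 8 = 5)
  (1/53) = 1
Product of signs = -1
(2/53) = -1

-1


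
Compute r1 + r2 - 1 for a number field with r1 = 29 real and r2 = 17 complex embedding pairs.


By Dirichlet's unit theorem:
rank = r1 + r2 - 1
= 29 + 17 - 1
= 45

45


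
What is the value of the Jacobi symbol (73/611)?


Compute (73/611) via quadratic reciprocity:
  reciprocity: (73/611) -> +(611/73)
  reduce: (27/73)
  reciprocity: (27/73) -> +(73/27)
  reduce: (19/27)
  reciprocity: (19/27) -> -(27/19)
  reduce: (8/19)
  pull out 2: (2/19) = -1  (since 19 mod 8 = 3)
  pull out 2: (2/19) = -1  (since 19 mod 8 = 3)
  pull out 2: (2/19) = -1  (since 19 mod 8 = 3)
  (1/19) = 1
Product of signs = 1

1


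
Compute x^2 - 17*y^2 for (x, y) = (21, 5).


x^2 - d*y^2
= 21^2 - 17*5^2
= 441 - 425
= 16

16


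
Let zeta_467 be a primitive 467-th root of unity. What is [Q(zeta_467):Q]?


The degree equals Euler's totient phi(467).
467 = 467
phi(467) = 466

466


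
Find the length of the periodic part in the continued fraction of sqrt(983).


Run the CF algorithm for sqrt(983).
a_0 = floor(sqrt(983)) = 31; set m_0=0, q_0=1.
Recurrence: m' = q*a - m,  q' = (d - m'^2)/q,  a' = floor((a_0 + m')/q').
  step 1: m=31, q=22, a=2
  step 2: m=13, q=37, a=1
  step 3: m=24, q=11, a=5
  step 4: m=31, q=2, a=31
  step 5: m=31, q=11, a=5
  step 6: m=24, q=37, a=1
  step 7: m=13, q=22, a=2
  step 8: m=31, q=1, a=62
a_8 = 2*a_0 = 62, so the period closes here.
sqrt(983) = [31; 2, 1, 5, 31, 5, 1, 2, 62]
Period length = 8

8


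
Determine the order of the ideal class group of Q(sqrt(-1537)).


K = Q(sqrt(-1537)). d mod 4 = 3, so D = disc(K) = 4d = -6148
h(K) equals the number of primitive reduced positive-definite forms (a, b, c) = a*x^2 + b*x*y + c*y^2 with b^2 - 4ac = D,
where reduced means |b| <= a <= c, with b >= 0 whenever |b| = a or a = c, and primitive means gcd(a, b, c) = 1.
Reduced forces 3a^2 <= |D| = 6148, so 1 <= a <= 45; b must have the parity of D, and c = (b^2 - D)/(4a) must be an integer >= a.
Enumerate a = 1..45, b in [-a, a]:
  a=1: (1, 0, 1537)  [1]
  a=2: (2, 2, 769)  [1]
  a=3..10: none
  a=11: (11, -10, 142), (11, 10, 142)  [2]
  a=12: none
  a=13: (13, -12, 121), (13, 12, 121)  [2]
  a=14..21: none
  a=22: (22, -10, 71), (22, 10, 71)  [2]
  a=23: (23, -4, 67), (23, 4, 67)  [2]
  a=24..25: none
  a=26: (26, -14, 61), (26, 14, 61)  [2]
  a=27..28: none
  a=29: (29, 0, 53)  [1]
  a=30..40: none
  a=41: (41, 24, 41)  [1]
  a=42: none
  a=43: (43, -42, 46), (43, 42, 46)  [2]
  a=44..45: none
Total reduced forms: 1 + 1 + 2 + 2 + 2 + 2 + 2 + 1 + 1 + 2 = 16
h = 16

16


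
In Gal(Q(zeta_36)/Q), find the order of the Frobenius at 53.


The Frobenius at p in Gal(Q(zeta_n)/Q) = (Z/nZ)* is the class of p, so its order is ord_36(53), the smallest k >= 1 with 53^k = 1 mod 36.
n = 36 = 2^2 * 3^2, phi(36) = 12; the order divides phi(n).
Divisors of 12: 1, 2, 3, 4, 6, 12
Repeated squaring mod 36: 53^1 = 17, 53^2 = 1, 53^4 = 1, 53^8 = 1
Test divisors in increasing order:
  k=1: 53^1 = 17 mod 36
  k=2: 53^2 = 1 mod 36  <- first divisor giving 1
Order = 2

2


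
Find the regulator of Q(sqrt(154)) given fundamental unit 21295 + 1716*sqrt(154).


epsilon = 21295 + 1716*sqrt(154)
= 42590.0000
R = ln(42590.0000)
= 10.6594

10.6594


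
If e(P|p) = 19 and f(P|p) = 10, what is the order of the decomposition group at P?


|D_P| = e * f
= 19 * 10
= 190

190


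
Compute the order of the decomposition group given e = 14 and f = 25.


|D_P| = e * f
= 14 * 25
= 350

350


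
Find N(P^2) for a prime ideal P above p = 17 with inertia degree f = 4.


N(P^a) = p^(a*f)
= 17^(2*4)
= 17^8
= 6975757441

6975757441


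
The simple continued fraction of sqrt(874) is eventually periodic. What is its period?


Run the CF algorithm for sqrt(874).
a_0 = floor(sqrt(874)) = 29; set m_0=0, q_0=1.
Recurrence: m' = q*a - m,  q' = (d - m'^2)/q,  a' = floor((a_0 + m')/q').
  step 1: m=29, q=33, a=1
  step 2: m=4, q=26, a=1
  step 3: m=22, q=15, a=3
  step 4: m=23, q=23, a=2
  step 5: m=23, q=15, a=3
  step 6: m=22, q=26, a=1
  step 7: m=4, q=33, a=1
  step 8: m=29, q=1, a=58
a_8 = 2*a_0 = 58, so the period closes here.
sqrt(874) = [29; 1, 1, 3, 2, 3, 1, 1, 58]
Period length = 8

8


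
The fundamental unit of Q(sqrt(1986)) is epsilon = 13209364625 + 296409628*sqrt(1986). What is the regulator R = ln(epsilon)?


epsilon = 13209364625 + 296409628*sqrt(1986)
= 2.6419e+10
R = ln(2.6419e+10)
= 23.9973

23.9973


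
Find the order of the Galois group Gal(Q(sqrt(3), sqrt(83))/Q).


The 2 square roots of distinct primes are multiplicatively independent over Q,
so [K:Q] = 2^2 and Gal(K/Q) is isomorphic to (Z/2Z)^2.
|Gal| = 2^2 = 4

4


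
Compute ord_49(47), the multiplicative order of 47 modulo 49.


We want ord_49(47), the smallest k >= 1 with 47^k = 1 mod 49.
n = 49 = 7^2, phi(49) = 42; the order divides phi(n).
Divisors of 42: 1, 2, 3, 6, 7, 14, 21, 42
Repeated squaring mod 49: 47^1 = 47, 47^2 = 4, 47^4 = 16, 47^8 = 11, 47^16 = 23, 47^32 = 39
Test divisors in increasing order:
  k=1: 47^1 = 47 mod 49
  k=2: 47^2 = 4 mod 49
  k=3: 47^3 = 4 * 47 = 41 mod 49
  k=6: 47^6 = 16 * 4 = 15 mod 49
  k=7: 47^7 = 16 * 4 * 47 = 19 mod 49
  k=14: 47^14 = 11 * 16 * 4 = 18 mod 49
  k=21: 47^21 = 23 * 16 * 47 = 48 mod 49
  k=42: 47^42 = 39 * 11 * 4 = 1 mod 49  <- first divisor giving 1
Order = 42

42


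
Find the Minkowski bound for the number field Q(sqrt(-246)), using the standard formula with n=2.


d = -246, d mod 4 = 2, so disc(K) = 4d = -984; |disc(K)| = 984
Imaginary quadratic field, so n = 2, s = r2 = 1, r1 = 0
M = (n!/n^n) * (4/pi)^s * sqrt(|disc(K)|) = (2!/2^2) * (4/pi)^1 * sqrt(984)
= 0.5 * 1.273240 * 31.368774
= 19.9700

19.9700


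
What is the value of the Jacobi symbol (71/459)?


Compute (71/459) via quadratic reciprocity:
  reciprocity: (71/459) -> -(459/71)
  reduce: (33/71)
  reciprocity: (33/71) -> +(71/33)
  reduce: (5/33)
  reciprocity: (5/33) -> +(33/5)
  reduce: (3/5)
  reciprocity: (3/5) -> +(5/3)
  reduce: (2/3)
  pull out 2: (2/3) = -1  (since 3 mod 8 = 3)
  (1/3) = 1
Product of signs = 1

1


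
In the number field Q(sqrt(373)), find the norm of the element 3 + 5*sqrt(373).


N(a + b*sqrt(d)) = a^2 - d*b^2
= (3)^2 - (373)*(5)^2
= 9 - 9325
= -9316

-9316


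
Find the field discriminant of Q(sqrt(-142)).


For K = Q(sqrt(d)) with d squarefree: disc(K) = d if d = 1 mod 4, and disc(K) = 4d if d = 2 or 3 mod 4.
Here d = -142, and d mod 4 = 2.
d = 2 mod 4, not 1 (O_K = Z[sqrt(d)]), so disc(K) = 4d = 4 * (-142) = -568

-568


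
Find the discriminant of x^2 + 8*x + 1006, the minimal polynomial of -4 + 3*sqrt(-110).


The element -4 + 3*sqrt(-110) has minimal polynomial:
x^2 + 8*x + 1006
Discriminant = (8)^2 - 4*(1006)
= 64 - 4024
= -3960

-3960


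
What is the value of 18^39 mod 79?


p = 79 is prime and the exponent is (p-1)/2 = 39, so by Euler's criterion 18^39 = (18/79) = +1 or -1 mod 79.
Compute by square-and-multiply:
  39 = 32 + 4 + 2 + 1 (binary 100111)
  Repeated squaring mod 79: 18^1 = 18, 18^2 = 8, 18^4 = 64, 18^8 = 67, 18^16 = 65, 18^32 = 38
  18^39 = 18^32 * 18^4 * 18^2 * 18^1 = 38 * 64 * 8 * 18 mod 79
    38 * 64 = 2432 = 62 mod 79
    62 * 8 = 496 = 22 mod 79
    22 * 18 = 396 = 1 mod 79
  18^39 = 1 mod 79
Result 1: 18 is a quadratic residue mod 79.
18^39 mod 79 = 1

1


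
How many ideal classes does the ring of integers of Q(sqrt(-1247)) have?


K = Q(sqrt(-1247)). d mod 4 = 1, so D = disc(K) = d = -1247
h(K) equals the number of primitive reduced positive-definite forms (a, b, c) = a*x^2 + b*x*y + c*y^2 with b^2 - 4ac = D,
where reduced means |b| <= a <= c, with b >= 0 whenever |b| = a or a = c, and primitive means gcd(a, b, c) = 1.
Reduced forces 3a^2 <= |D| = 1247, so 1 <= a <= 20; b must have the parity of D, and c = (b^2 - D)/(4a) must be an integer >= a.
Enumerate a = 1..20, b in [-a, a]:
  a=1: (1, 1, 312)  [1]
  a=2: (2, -1, 156), (2, 1, 156)  [2]
  a=3: (3, -1, 104), (3, 1, 104)  [2]
  a=4: (4, -1, 78), (4, 1, 78)  [2]
  a=5: none
  a=6: (6, -5, 53), (6, -1, 52), (6, 1, 52), (6, 5, 53)  [4]
  a=7: none
  a=8: (8, -1, 39), (8, 1, 39)  [2]
  a=9: (9, -7, 36), (9, 7, 36)  [2]
  a=10..11: none
  a=12: (12, -7, 27), (12, -1, 26), (12, 1, 26), (12, 7, 27)  [4]
  a=13: (13, -1, 24), (13, 1, 24)  [2]
  a=14..15: none
  a=16: (16, -15, 23), (16, 15, 23)  [2]
  a=17: none
  a=18: (18, -11, 19), (18, 7, 18), (18, 11, 19)  [3]
  a=19..20: none
Total reduced forms: 1 + 2 + 2 + 2 + 4 + 2 + 2 + 4 + 2 + 2 + 3 = 26
h = 26

26


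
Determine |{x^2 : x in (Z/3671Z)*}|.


For prime p, the number of non-zero quadratic residues is (p-1)/2.
= (3671-1)/2
= 1835

1835


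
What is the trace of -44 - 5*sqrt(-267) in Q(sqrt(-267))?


Tr(a + b*sqrt(d)) = (a + b*sqrt(d)) + (a - b*sqrt(d)) = 2a
= 2 * (-44)
= -88

-88


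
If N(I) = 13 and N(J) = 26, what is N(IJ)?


N(IJ) = N(I) * N(J)
= 13 * 26
= 338

338


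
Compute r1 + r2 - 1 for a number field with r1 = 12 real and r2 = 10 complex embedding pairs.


By Dirichlet's unit theorem:
rank = r1 + r2 - 1
= 12 + 10 - 1
= 21

21


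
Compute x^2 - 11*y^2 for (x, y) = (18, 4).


x^2 - d*y^2
= 18^2 - 11*4^2
= 324 - 176
= 148

148


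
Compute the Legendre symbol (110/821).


p = 821 is prime, so compute (110/821) with the reciprocity algorithm (Jacobi-symbol steps: pull out 2s via (2/n), flip via reciprocity, reduce):
  pull out 2: (2/821) = -1  (since 821 mod 8 = 5)
  reciprocity: (55/821) -> +(821/55)
  reduce: (51/55)
  reciprocity: (51/55) -> -(55/51)
  reduce: (4/51)
  pull out 2: (2/51) = -1  (since 51 mod 8 = 3)
  pull out 2: (2/51) = -1  (since 51 mod 8 = 3)
  (1/51) = 1
Product of signs = 1
(110/821) = 1

1


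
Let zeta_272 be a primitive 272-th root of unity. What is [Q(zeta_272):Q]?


The degree equals Euler's totient phi(272).
272 = 2^4 * 17
phi(272) = 128

128


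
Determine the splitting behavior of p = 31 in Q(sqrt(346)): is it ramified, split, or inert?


K = Q(sqrt(346)). Since d mod 4 = 2, disc(K) = 1384.
Check p | disc: 1384 mod 31 = 20.
p does not divide disc. Compute Legendre symbol (d/p):
5^((31-1)/2) mod 31 = 1
(d/p) = 1, so p splits: (p) = P*P' with e=1, f=1, g=2.
Therefore p is split.

split


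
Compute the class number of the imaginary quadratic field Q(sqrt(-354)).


K = Q(sqrt(-354)). d mod 4 = 2, so D = disc(K) = 4d = -1416
h(K) equals the number of primitive reduced positive-definite forms (a, b, c) = a*x^2 + b*x*y + c*y^2 with b^2 - 4ac = D,
where reduced means |b| <= a <= c, with b >= 0 whenever |b| = a or a = c, and primitive means gcd(a, b, c) = 1.
Reduced forces 3a^2 <= |D| = 1416, so 1 <= a <= 21; b must have the parity of D, and c = (b^2 - D)/(4a) must be an integer >= a.
Enumerate a = 1..21, b in [-a, a]:
  a=1: (1, 0, 354)  [1]
  a=2: (2, 0, 177)  [1]
  a=3: (3, 0, 118)  [1]
  a=4: none
  a=5: (5, -2, 71), (5, 2, 71)  [2]
  a=6: (6, 0, 59)  [1]
  a=7..9: none
  a=10: (10, -8, 37), (10, 8, 37)  [2]
  a=11: (11, -6, 33), (11, 6, 33)  [2]
  a=12: none
  a=13: (13, -12, 30), (13, 12, 30)  [2]
  a=14: none
  a=15: (15, -12, 26), (15, 12, 26)  [2]
  a=16..18: none
  a=19: (19, -16, 22), (19, 16, 22)  [2]
  a=20..21: none
Total reduced forms: 1 + 1 + 1 + 2 + 1 + 2 + 2 + 2 + 2 + 2 = 16
h = 16

16


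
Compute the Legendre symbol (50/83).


p = 83 is prime, so compute (50/83) with the reciprocity algorithm (Jacobi-symbol steps: pull out 2s via (2/n), flip via reciprocity, reduce):
  pull out 2: (2/83) = -1  (since 83 mod 8 = 3)
  reciprocity: (25/83) -> +(83/25)
  reduce: (8/25)
  pull out 2: (2/25) = +1  (since 25 mod 8 = 1)
  pull out 2: (2/25) = +1  (since 25 mod 8 = 1)
  pull out 2: (2/25) = +1  (since 25 mod 8 = 1)
  (1/25) = 1
Product of signs = -1
(50/83) = -1

-1


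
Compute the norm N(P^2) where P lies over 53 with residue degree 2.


N(P^a) = p^(a*f)
= 53^(2*2)
= 53^4
= 7890481

7890481


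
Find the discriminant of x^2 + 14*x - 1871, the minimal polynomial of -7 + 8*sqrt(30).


The element -7 + 8*sqrt(30) has minimal polynomial:
x^2 + 14*x - 1871
Discriminant = (14)^2 - 4*(-1871)
= 196 + 7484
= 7680

7680


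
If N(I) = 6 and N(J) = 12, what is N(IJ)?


N(IJ) = N(I) * N(J)
= 6 * 12
= 72

72


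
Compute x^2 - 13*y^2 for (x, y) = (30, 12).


x^2 - d*y^2
= 30^2 - 13*12^2
= 900 - 1872
= -972

-972


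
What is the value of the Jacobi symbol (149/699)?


Compute (149/699) via quadratic reciprocity:
  reciprocity: (149/699) -> +(699/149)
  reduce: (103/149)
  reciprocity: (103/149) -> +(149/103)
  reduce: (46/103)
  pull out 2: (2/103) = +1  (since 103 mod 8 = 7)
  reciprocity: (23/103) -> -(103/23)
  reduce: (11/23)
  reciprocity: (11/23) -> -(23/11)
  reduce: (1/11)
  (1/11) = 1
Product of signs = 1

1


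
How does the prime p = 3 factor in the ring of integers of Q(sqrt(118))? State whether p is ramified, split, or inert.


K = Q(sqrt(118)). Since d mod 4 = 2, disc(K) = 472.
Check p | disc: 472 mod 3 = 1.
p does not divide disc. Compute Legendre symbol (d/p):
1^((3-1)/2) mod 3 = 1
(d/p) = 1, so p splits: (p) = P*P' with e=1, f=1, g=2.
Therefore p is split.

split


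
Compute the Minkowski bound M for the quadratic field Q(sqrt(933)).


d = 933, d mod 4 = 1, so disc(K) = d = 933; |disc(K)| = 933
Real quadratic field, so n = 2, s = r2 = 0, r1 = 2
M = (n!/n^n) * (4/pi)^s * sqrt(|disc(K)|) = (2!/2^2) * (4/pi)^0 * sqrt(933)
= 0.5 * 1.000000 * 30.545049
= 15.2725

15.2725


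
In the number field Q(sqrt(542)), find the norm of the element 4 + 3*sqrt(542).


N(a + b*sqrt(d)) = a^2 - d*b^2
= (4)^2 - (542)*(3)^2
= 16 - 4878
= -4862

-4862


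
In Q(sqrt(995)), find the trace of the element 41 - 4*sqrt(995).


Tr(a + b*sqrt(d)) = (a + b*sqrt(d)) + (a - b*sqrt(d)) = 2a
= 2 * (41)
= 82

82


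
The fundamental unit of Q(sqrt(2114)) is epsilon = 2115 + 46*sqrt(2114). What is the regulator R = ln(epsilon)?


epsilon = 2115 + 46*sqrt(2114)
= 4229.9998
R = ln(4229.9998)
= 8.3500

8.3500


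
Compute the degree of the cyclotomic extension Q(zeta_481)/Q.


The degree equals Euler's totient phi(481).
481 = 13 * 37
phi(481) = 432

432


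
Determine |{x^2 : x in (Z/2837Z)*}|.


For prime p, the number of non-zero quadratic residues is (p-1)/2.
= (2837-1)/2
= 1418

1418


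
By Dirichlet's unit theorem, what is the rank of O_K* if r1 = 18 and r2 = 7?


By Dirichlet's unit theorem:
rank = r1 + r2 - 1
= 18 + 7 - 1
= 24

24


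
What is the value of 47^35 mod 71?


p = 71 is prime and the exponent is (p-1)/2 = 35, so by Euler's criterion 47^35 = (47/71) = +1 or -1 mod 71.
Compute by square-and-multiply:
  35 = 32 + 2 + 1 (binary 100011)
  Repeated squaring mod 71: 47^1 = 47, 47^2 = 8, 47^4 = 64, 47^8 = 49, 47^16 = 58, 47^32 = 27
  47^35 = 47^32 * 47^2 * 47^1 = 27 * 8 * 47 mod 71
    27 * 8 = 216 = 3 mod 71
    3 * 47 = 141 = 70 mod 71
  47^35 = 70 mod 71
Result 70 = p - 1 = -1 mod 71: 47 is a quadratic non-residue mod 71. As a residue in [0, p-1] the value is 70.
47^35 mod 71 = 70

70


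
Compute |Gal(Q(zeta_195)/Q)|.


|Gal(Q(zeta_195)/Q)| = phi(195)
= 96

96


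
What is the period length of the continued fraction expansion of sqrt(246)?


Run the CF algorithm for sqrt(246).
a_0 = floor(sqrt(246)) = 15; set m_0=0, q_0=1.
Recurrence: m' = q*a - m,  q' = (d - m'^2)/q,  a' = floor((a_0 + m')/q').
  step 1: m=15, q=21, a=1
  step 2: m=6, q=10, a=2
  step 3: m=14, q=5, a=5
  step 4: m=11, q=25, a=1
  step 5: m=14, q=2, a=14
  step 6: m=14, q=25, a=1
  step 7: m=11, q=5, a=5
  step 8: m=14, q=10, a=2
  step 9: m=6, q=21, a=1
  step 10: m=15, q=1, a=30
a_10 = 2*a_0 = 30, so the period closes here.
sqrt(246) = [15; 1, 2, 5, 1, 14, 1, 5, 2, 1, 30]
Period length = 10

10


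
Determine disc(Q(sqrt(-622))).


For K = Q(sqrt(d)) with d squarefree: disc(K) = d if d = 1 mod 4, and disc(K) = 4d if d = 2 or 3 mod 4.
Here d = -622, and d mod 4 = 2.
d = 2 mod 4, not 1 (O_K = Z[sqrt(d)]), so disc(K) = 4d = 4 * (-622) = -2488

-2488


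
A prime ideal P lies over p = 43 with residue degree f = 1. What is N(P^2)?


N(P^a) = p^(a*f)
= 43^(2*1)
= 43^2
= 1849

1849


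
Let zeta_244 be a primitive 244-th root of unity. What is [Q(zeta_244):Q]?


The degree equals Euler's totient phi(244).
244 = 2^2 * 61
phi(244) = 120

120


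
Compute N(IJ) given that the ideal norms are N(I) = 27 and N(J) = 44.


N(IJ) = N(I) * N(J)
= 27 * 44
= 1188

1188


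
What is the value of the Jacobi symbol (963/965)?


Compute (963/965) via quadratic reciprocity:
  reciprocity: (963/965) -> +(965/963)
  reduce: (2/963)
  pull out 2: (2/963) = -1  (since 963 mod 8 = 3)
  (1/963) = 1
Product of signs = -1

-1


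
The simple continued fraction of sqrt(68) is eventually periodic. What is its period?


Run the CF algorithm for sqrt(68).
a_0 = floor(sqrt(68)) = 8; set m_0=0, q_0=1.
Recurrence: m' = q*a - m,  q' = (d - m'^2)/q,  a' = floor((a_0 + m')/q').
  step 1: m=8, q=4, a=4
  step 2: m=8, q=1, a=16
a_2 = 2*a_0 = 16, so the period closes here.
sqrt(68) = [8; 4, 16]
Period length = 2

2


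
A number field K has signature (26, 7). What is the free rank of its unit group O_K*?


By Dirichlet's unit theorem:
rank = r1 + r2 - 1
= 26 + 7 - 1
= 32

32


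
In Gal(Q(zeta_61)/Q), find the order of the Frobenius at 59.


The Frobenius at p in Gal(Q(zeta_n)/Q) = (Z/nZ)* is the class of p, so its order is ord_61(59), the smallest k >= 1 with 59^k = 1 mod 61.
n = 61 = 61, phi(61) = 60; the order divides phi(n).
Divisors of 60: 1, 2, 3, 4, 5, 6, 10, 12, 15, 20, 30, 60
Repeated squaring mod 61: 59^1 = 59, 59^2 = 4, 59^4 = 16, 59^8 = 12, 59^16 = 22, 59^32 = 57
Test divisors in increasing order:
  k=1: 59^1 = 59 mod 61
  k=2: 59^2 = 4 mod 61
  k=3: 59^3 = 4 * 59 = 53 mod 61
  k=4: 59^4 = 16 mod 61
  k=5: 59^5 = 16 * 59 = 29 mod 61
  k=6: 59^6 = 16 * 4 = 3 mod 61
  k=10: 59^10 = 12 * 4 = 48 mod 61
  k=12: 59^12 = 12 * 16 = 9 mod 61
  k=15: 59^15 = 12 * 16 * 4 * 59 = 50 mod 61
  k=20: 59^20 = 22 * 16 = 47 mod 61
  k=30: 59^30 = 22 * 12 * 16 * 4 = 60 mod 61
  k=60: 59^60 = 57 * 22 * 12 * 16 = 1 mod 61  <- first divisor giving 1
Order = 60

60


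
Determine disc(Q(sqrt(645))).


For K = Q(sqrt(d)) with d squarefree: disc(K) = d if d = 1 mod 4, and disc(K) = 4d if d = 2 or 3 mod 4.
Here d = 645, and d mod 4 = 1.
d = 1 mod 4 (O_K = Z[(1+sqrt(d))/2]), so disc(K) = d = 645

645


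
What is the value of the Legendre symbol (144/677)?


p = 677 is prime, so compute (144/677) with the reciprocity algorithm (Jacobi-symbol steps: pull out 2s via (2/n), flip via reciprocity, reduce):
  pull out 2: (2/677) = -1  (since 677 mod 8 = 5)
  pull out 2: (2/677) = -1  (since 677 mod 8 = 5)
  pull out 2: (2/677) = -1  (since 677 mod 8 = 5)
  pull out 2: (2/677) = -1  (since 677 mod 8 = 5)
  reciprocity: (9/677) -> +(677/9)
  reduce: (2/9)
  pull out 2: (2/9) = +1  (since 9 mod 8 = 1)
  (1/9) = 1
Product of signs = 1
(144/677) = 1

1


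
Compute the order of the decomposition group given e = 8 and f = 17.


|D_P| = e * f
= 8 * 17
= 136

136


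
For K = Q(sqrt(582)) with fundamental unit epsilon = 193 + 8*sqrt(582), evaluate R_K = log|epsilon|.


epsilon = 193 + 8*sqrt(582)
= 385.9974
R = ln(385.9974)
= 5.9558

5.9558


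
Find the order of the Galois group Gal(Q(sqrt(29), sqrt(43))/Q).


The 2 square roots of distinct primes are multiplicatively independent over Q,
so [K:Q] = 2^2 and Gal(K/Q) is isomorphic to (Z/2Z)^2.
|Gal| = 2^2 = 4

4


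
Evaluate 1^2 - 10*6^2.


x^2 - d*y^2
= 1^2 - 10*6^2
= 1 - 360
= -359

-359


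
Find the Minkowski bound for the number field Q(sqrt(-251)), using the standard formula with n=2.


d = -251, d mod 4 = 1, so disc(K) = d = -251; |disc(K)| = 251
Imaginary quadratic field, so n = 2, s = r2 = 1, r1 = 0
M = (n!/n^n) * (4/pi)^s * sqrt(|disc(K)|) = (2!/2^2) * (4/pi)^1 * sqrt(251)
= 0.5 * 1.273240 * 15.842980
= 10.0860

10.0860


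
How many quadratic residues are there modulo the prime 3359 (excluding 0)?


For prime p, the number of non-zero quadratic residues is (p-1)/2.
= (3359-1)/2
= 1679

1679


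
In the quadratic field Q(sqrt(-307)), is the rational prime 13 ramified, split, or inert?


K = Q(sqrt(-307)). Since d mod 4 = 1, disc(K) = -307.
Check p | disc: -307 mod 13 = 5.
p does not divide disc. Compute Legendre symbol (d/p):
5^((13-1)/2) mod 13 = -1
(d/p) = -1, so p is inert: (p) stays prime with e=1, f=2, g=1.
Therefore p is inert.

inert


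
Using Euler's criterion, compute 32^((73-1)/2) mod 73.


p = 73 is prime and the exponent is (p-1)/2 = 36, so by Euler's criterion 32^36 = (32/73) = +1 or -1 mod 73.
Compute by square-and-multiply:
  36 = 32 + 4 (binary 100100)
  Repeated squaring mod 73: 32^1 = 32, 32^2 = 2, 32^4 = 4, 32^8 = 16, 32^16 = 37, 32^32 = 55
  32^36 = 32^32 * 32^4 = 55 * 4 mod 73
    55 * 4 = 220 = 1 mod 73
  32^36 = 1 mod 73
Result 1: 32 is a quadratic residue mod 73.
32^36 mod 73 = 1

1


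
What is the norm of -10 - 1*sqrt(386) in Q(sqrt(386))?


N(a + b*sqrt(d)) = a^2 - d*b^2
= (-10)^2 - (386)*(-1)^2
= 100 - 386
= -286

-286


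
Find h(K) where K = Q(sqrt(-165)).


K = Q(sqrt(-165)). d mod 4 = 3, so D = disc(K) = 4d = -660
h(K) equals the number of primitive reduced positive-definite forms (a, b, c) = a*x^2 + b*x*y + c*y^2 with b^2 - 4ac = D,
where reduced means |b| <= a <= c, with b >= 0 whenever |b| = a or a = c, and primitive means gcd(a, b, c) = 1.
Reduced forces 3a^2 <= |D| = 660, so 1 <= a <= 14; b must have the parity of D, and c = (b^2 - D)/(4a) must be an integer >= a.
Enumerate a = 1..14, b in [-a, a]:
  a=1: (1, 0, 165)  [1]
  a=2: (2, 2, 83)  [1]
  a=3: (3, 0, 55)  [1]
  a=4: none
  a=5: (5, 0, 33)  [1]
  a=6: (6, 6, 29)  [1]
  a=7..9: none
  a=10: (10, 10, 19)  [1]
  a=11: (11, 0, 15)  [1]
  a=12: none
  a=13: (13, 4, 13)  [1]
  a=14: none
Total reduced forms: 1 + 1 + 1 + 1 + 1 + 1 + 1 + 1 = 8
h = 8

8


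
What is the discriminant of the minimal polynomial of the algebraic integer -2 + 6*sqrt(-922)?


The element -2 + 6*sqrt(-922) has minimal polynomial:
x^2 + 4*x + 33196
Discriminant = (4)^2 - 4*(33196)
= 16 - 132784
= -132768

-132768


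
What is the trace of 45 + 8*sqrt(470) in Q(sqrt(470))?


Tr(a + b*sqrt(d)) = (a + b*sqrt(d)) + (a - b*sqrt(d)) = 2a
= 2 * (45)
= 90

90


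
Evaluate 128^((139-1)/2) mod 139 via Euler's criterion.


p = 139 is prime and the exponent is (p-1)/2 = 69, so by Euler's criterion 128^69 = (128/139) = +1 or -1 mod 139.
Compute by square-and-multiply:
  69 = 64 + 4 + 1 (binary 1000101)
  Repeated squaring mod 139: 128^1 = 128, 128^2 = 121, 128^4 = 46, 128^8 = 31, 128^16 = 127, 128^32 = 5, 128^64 = 25
  128^69 = 128^64 * 128^4 * 128^1 = 25 * 46 * 128 mod 139
    25 * 46 = 1150 = 38 mod 139
    38 * 128 = 4864 = 138 mod 139
  128^69 = 138 mod 139
Result 138 = p - 1 = -1 mod 139: 128 is a quadratic non-residue mod 139. As a residue in [0, p-1] the value is 138.
128^69 mod 139 = 138

138


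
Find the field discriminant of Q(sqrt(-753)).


For K = Q(sqrt(d)) with d squarefree: disc(K) = d if d = 1 mod 4, and disc(K) = 4d if d = 2 or 3 mod 4.
Here d = -753, and d mod 4 = 3.
d = 3 mod 4, not 1 (O_K = Z[sqrt(d)]), so disc(K) = 4d = 4 * (-753) = -3012

-3012


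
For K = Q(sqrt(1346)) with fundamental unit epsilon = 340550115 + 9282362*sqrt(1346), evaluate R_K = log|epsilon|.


epsilon = 340550115 + 9282362*sqrt(1346)
= 6.8110e+08
R = ln(6.8110e+08)
= 20.3392

20.3392


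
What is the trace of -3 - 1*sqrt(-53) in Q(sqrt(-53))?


Tr(a + b*sqrt(d)) = (a + b*sqrt(d)) + (a - b*sqrt(d)) = 2a
= 2 * (-3)
= -6

-6


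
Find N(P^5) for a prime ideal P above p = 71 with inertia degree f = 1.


N(P^a) = p^(a*f)
= 71^(5*1)
= 71^5
= 1804229351

1804229351


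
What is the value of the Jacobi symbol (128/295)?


Compute (128/295) via quadratic reciprocity:
  pull out 2: (2/295) = +1  (since 295 mod 8 = 7)
  pull out 2: (2/295) = +1  (since 295 mod 8 = 7)
  pull out 2: (2/295) = +1  (since 295 mod 8 = 7)
  pull out 2: (2/295) = +1  (since 295 mod 8 = 7)
  pull out 2: (2/295) = +1  (since 295 mod 8 = 7)
  pull out 2: (2/295) = +1  (since 295 mod 8 = 7)
  pull out 2: (2/295) = +1  (since 295 mod 8 = 7)
  (1/295) = 1
Product of signs = 1

1


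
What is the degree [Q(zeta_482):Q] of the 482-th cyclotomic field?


The degree equals Euler's totient phi(482).
482 = 2 * 241
phi(482) = 240

240


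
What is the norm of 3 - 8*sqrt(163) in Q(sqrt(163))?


N(a + b*sqrt(d)) = a^2 - d*b^2
= (3)^2 - (163)*(-8)^2
= 9 - 10432
= -10423

-10423


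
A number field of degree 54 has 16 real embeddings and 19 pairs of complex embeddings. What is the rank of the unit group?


By Dirichlet's unit theorem:
rank = r1 + r2 - 1
= 16 + 19 - 1
= 34

34


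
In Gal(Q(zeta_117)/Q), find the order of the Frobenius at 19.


The Frobenius at p in Gal(Q(zeta_n)/Q) = (Z/nZ)* is the class of p, so its order is ord_117(19), the smallest k >= 1 with 19^k = 1 mod 117.
n = 117 = 3^2 * 13, phi(117) = 72; the order divides phi(n).
Divisors of 72: 1, 2, 3, 4, 6, 8, 9, 12, 18, 24, 36, 72
Repeated squaring mod 117: 19^1 = 19, 19^2 = 10, 19^4 = 100, 19^8 = 55, 19^16 = 100, 19^32 = 55, 19^64 = 100
Test divisors in increasing order:
  k=1: 19^1 = 19 mod 117
  k=2: 19^2 = 10 mod 117
  k=3: 19^3 = 10 * 19 = 73 mod 117
  k=4: 19^4 = 100 mod 117
  k=6: 19^6 = 100 * 10 = 64 mod 117
  k=8: 19^8 = 55 mod 117
  k=9: 19^9 = 55 * 19 = 109 mod 117
  k=12: 19^12 = 55 * 100 = 1 mod 117  <- first divisor giving 1
Order = 12

12


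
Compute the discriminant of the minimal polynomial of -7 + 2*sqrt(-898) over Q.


The element -7 + 2*sqrt(-898) has minimal polynomial:
x^2 + 14*x + 3641
Discriminant = (14)^2 - 4*(3641)
= 196 - 14564
= -14368

-14368


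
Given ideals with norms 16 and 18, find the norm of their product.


N(IJ) = N(I) * N(J)
= 16 * 18
= 288

288


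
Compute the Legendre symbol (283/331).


p = 331 is prime, so compute (283/331) with the reciprocity algorithm (Jacobi-symbol steps: pull out 2s via (2/n), flip via reciprocity, reduce):
  reciprocity: (283/331) -> -(331/283)
  reduce: (48/283)
  pull out 2: (2/283) = -1  (since 283 mod 8 = 3)
  pull out 2: (2/283) = -1  (since 283 mod 8 = 3)
  pull out 2: (2/283) = -1  (since 283 mod 8 = 3)
  pull out 2: (2/283) = -1  (since 283 mod 8 = 3)
  reciprocity: (3/283) -> -(283/3)
  reduce: (1/3)
  (1/3) = 1
Product of signs = 1
(283/331) = 1

1


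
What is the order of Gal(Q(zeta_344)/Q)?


|Gal(Q(zeta_344)/Q)| = phi(344)
= 168

168


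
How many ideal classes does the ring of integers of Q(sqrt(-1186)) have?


K = Q(sqrt(-1186)). d mod 4 = 2, so D = disc(K) = 4d = -4744
h(K) equals the number of primitive reduced positive-definite forms (a, b, c) = a*x^2 + b*x*y + c*y^2 with b^2 - 4ac = D,
where reduced means |b| <= a <= c, with b >= 0 whenever |b| = a or a = c, and primitive means gcd(a, b, c) = 1.
Reduced forces 3a^2 <= |D| = 4744, so 1 <= a <= 39; b must have the parity of D, and c = (b^2 - D)/(4a) must be an integer >= a.
Enumerate a = 1..39, b in [-a, a]:
  a=1: (1, 0, 1186)  [1]
  a=2: (2, 0, 593)  [1]
  a=3..4: none
  a=5: (5, -4, 238), (5, 4, 238)  [2]
  a=6: none
  a=7: (7, -4, 170), (7, 4, 170)  [2]
  a=8..9: none
  a=10: (10, -4, 119), (10, 4, 119)  [2]
  a=11..12: none
  a=13: (13, -12, 94), (13, 12, 94)  [2]
  a=14: (14, -4, 85), (14, 4, 85)  [2]
  a=15..16: none
  a=17: (17, -4, 70), (17, 4, 70)  [2]
  a=18: none
  a=19: (19, -14, 65), (19, 14, 65)  [2]
  a=20..24: none
  a=25: (25, -16, 50), (25, 16, 50)  [2]
  a=26: (26, -12, 47), (26, 12, 47)  [2]
  a=27..33: none
  a=34: (34, -4, 35), (34, 4, 35)  [2]
  a=35: (35, -24, 38), (35, 24, 38)  [2]
  a=36..39: none
Total reduced forms: 1 + 1 + 2 + 2 + 2 + 2 + 2 + 2 + 2 + 2 + 2 + 2 + 2 = 24
h = 24

24


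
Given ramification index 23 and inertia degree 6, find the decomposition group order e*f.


|D_P| = e * f
= 23 * 6
= 138

138


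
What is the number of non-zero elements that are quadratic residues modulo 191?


For prime p, the number of non-zero quadratic residues is (p-1)/2.
= (191-1)/2
= 95

95


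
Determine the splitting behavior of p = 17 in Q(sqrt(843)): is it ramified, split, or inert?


K = Q(sqrt(843)). Since d mod 4 = 3, disc(K) = 3372.
Check p | disc: 3372 mod 17 = 6.
p does not divide disc. Compute Legendre symbol (d/p):
10^((17-1)/2) mod 17 = -1
(d/p) = -1, so p is inert: (p) stays prime with e=1, f=2, g=1.
Therefore p is inert.

inert


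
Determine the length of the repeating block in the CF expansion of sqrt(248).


Run the CF algorithm for sqrt(248).
a_0 = floor(sqrt(248)) = 15; set m_0=0, q_0=1.
Recurrence: m' = q*a - m,  q' = (d - m'^2)/q,  a' = floor((a_0 + m')/q').
  step 1: m=15, q=23, a=1
  step 2: m=8, q=8, a=2
  step 3: m=8, q=23, a=1
  step 4: m=15, q=1, a=30
a_4 = 2*a_0 = 30, so the period closes here.
sqrt(248) = [15; 1, 2, 1, 30]
Period length = 4

4


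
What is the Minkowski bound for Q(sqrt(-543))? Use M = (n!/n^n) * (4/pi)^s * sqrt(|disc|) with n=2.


d = -543, d mod 4 = 1, so disc(K) = d = -543; |disc(K)| = 543
Imaginary quadratic field, so n = 2, s = r2 = 1, r1 = 0
M = (n!/n^n) * (4/pi)^s * sqrt(|disc(K)|) = (2!/2^2) * (4/pi)^1 * sqrt(543)
= 0.5 * 1.273240 * 23.302360
= 14.8347

14.8347


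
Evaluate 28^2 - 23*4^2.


x^2 - d*y^2
= 28^2 - 23*4^2
= 784 - 368
= 416

416


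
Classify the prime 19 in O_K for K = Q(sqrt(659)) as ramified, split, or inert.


K = Q(sqrt(659)). Since d mod 4 = 3, disc(K) = 2636.
Check p | disc: 2636 mod 19 = 14.
p does not divide disc. Compute Legendre symbol (d/p):
13^((19-1)/2) mod 19 = -1
(d/p) = -1, so p is inert: (p) stays prime with e=1, f=2, g=1.
Therefore p is inert.

inert


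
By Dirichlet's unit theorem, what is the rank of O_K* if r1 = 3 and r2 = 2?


By Dirichlet's unit theorem:
rank = r1 + r2 - 1
= 3 + 2 - 1
= 4

4


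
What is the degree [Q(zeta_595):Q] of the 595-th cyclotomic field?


The degree equals Euler's totient phi(595).
595 = 5 * 7 * 17
phi(595) = 384

384


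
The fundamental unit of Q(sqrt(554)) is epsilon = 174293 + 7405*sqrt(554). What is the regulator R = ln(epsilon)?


epsilon = 174293 + 7405*sqrt(554)
= 348586.0000
R = ln(348586.0000)
= 12.7616

12.7616
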